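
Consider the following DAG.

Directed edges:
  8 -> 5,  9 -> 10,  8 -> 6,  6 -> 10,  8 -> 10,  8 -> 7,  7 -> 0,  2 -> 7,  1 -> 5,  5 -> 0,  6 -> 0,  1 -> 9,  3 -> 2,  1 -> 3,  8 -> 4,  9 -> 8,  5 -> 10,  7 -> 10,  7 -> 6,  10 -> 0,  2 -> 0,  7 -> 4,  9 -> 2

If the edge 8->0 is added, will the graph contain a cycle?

No

Adding 8→0 creates a cycle iff 0 can already reach 8.
Explore from 0: no path reaches 8. The graph stays acyclic.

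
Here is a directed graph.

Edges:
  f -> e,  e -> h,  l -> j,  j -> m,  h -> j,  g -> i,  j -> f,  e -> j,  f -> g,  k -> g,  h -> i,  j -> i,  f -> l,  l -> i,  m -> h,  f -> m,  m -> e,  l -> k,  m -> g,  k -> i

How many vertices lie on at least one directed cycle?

A vertex is on a directed cycle iff it belongs to a strongly connected component of size ≥ 2 (or has a self-loop).
The vertices on cycles are {e, f, h, j, l, m} — 6 in total.

6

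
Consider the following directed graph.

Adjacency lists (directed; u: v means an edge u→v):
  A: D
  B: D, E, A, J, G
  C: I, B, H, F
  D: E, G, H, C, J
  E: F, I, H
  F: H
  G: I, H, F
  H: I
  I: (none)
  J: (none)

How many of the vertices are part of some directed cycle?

A vertex is on a directed cycle iff it belongs to a strongly connected component of size ≥ 2 (or has a self-loop).
The vertices on cycles are {A, B, C, D} — 4 in total.

4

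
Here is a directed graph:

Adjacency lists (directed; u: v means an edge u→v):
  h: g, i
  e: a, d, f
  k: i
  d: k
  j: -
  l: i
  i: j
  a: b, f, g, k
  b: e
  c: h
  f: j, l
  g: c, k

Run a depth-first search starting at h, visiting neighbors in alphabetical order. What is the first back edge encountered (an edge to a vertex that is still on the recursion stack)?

DFS from h (visiting neighbors in alphabetical order); mark gray on enter, black on exit:
h gray
  g gray
    c gray
      c→h: h is gray → back edge
First back edge: c → h.

c->h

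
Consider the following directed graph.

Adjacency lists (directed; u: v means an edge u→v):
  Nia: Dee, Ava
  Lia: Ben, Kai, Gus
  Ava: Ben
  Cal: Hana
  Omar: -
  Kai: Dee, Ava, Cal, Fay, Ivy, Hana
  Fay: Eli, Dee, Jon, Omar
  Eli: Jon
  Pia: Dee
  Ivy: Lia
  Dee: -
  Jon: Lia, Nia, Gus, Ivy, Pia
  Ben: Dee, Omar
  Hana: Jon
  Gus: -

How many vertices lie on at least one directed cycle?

8

A vertex is on a directed cycle iff it belongs to a strongly connected component of size ≥ 2 (or has a self-loop).
The vertices on cycles are {Cal, Eli, Fay, Ivy, Jon, Kai, Lia, Hana} — 8 in total.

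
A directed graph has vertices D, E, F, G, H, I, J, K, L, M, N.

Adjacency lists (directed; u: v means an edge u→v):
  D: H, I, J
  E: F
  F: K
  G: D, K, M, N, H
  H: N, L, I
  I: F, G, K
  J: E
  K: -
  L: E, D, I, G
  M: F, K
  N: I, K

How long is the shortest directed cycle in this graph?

3

For each vertex v, BFS finds the shortest path from v back to v.
The shortest such closed walk is G → N → I → G, length 3.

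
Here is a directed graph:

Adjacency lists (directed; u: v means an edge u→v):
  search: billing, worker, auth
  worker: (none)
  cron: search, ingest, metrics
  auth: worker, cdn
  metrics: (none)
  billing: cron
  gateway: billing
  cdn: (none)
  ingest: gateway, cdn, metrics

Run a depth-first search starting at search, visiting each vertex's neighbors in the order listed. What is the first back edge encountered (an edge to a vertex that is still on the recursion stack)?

cron→search

DFS from search (visiting each vertex's neighbors in the order listed); mark gray on enter, black on exit:
search gray
  billing gray
    cron gray
      cron→search: search is gray → back edge
First back edge: cron → search.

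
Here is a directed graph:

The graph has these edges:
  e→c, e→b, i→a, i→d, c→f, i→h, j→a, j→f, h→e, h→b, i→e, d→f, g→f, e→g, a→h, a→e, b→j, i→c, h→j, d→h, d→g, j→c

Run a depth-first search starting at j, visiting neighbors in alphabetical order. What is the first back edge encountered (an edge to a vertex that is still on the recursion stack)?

b→j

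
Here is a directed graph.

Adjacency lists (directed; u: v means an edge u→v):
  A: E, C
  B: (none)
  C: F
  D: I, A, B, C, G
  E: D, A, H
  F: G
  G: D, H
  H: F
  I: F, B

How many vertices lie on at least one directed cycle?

8

A vertex is on a directed cycle iff it belongs to a strongly connected component of size ≥ 2 (or has a self-loop).
The vertices on cycles are {A, C, D, E, F, G, H, I} — 8 in total.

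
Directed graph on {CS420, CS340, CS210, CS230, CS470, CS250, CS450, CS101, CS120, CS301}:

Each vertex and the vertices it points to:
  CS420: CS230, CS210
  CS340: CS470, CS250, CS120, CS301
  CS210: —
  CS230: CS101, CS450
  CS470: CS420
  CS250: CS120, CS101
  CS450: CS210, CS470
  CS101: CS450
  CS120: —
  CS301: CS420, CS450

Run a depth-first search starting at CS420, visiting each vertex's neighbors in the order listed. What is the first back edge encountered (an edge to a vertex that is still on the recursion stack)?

DFS from CS420 (visiting each vertex's neighbors in the order listed); mark gray on enter, black on exit:
CS420 gray
  CS230 gray
    CS101 gray
      CS450 gray
        CS210 gray
        CS210 black
        CS470 gray
          CS470→CS420: CS420 is gray → back edge
First back edge: CS470 → CS420.

CS470→CS420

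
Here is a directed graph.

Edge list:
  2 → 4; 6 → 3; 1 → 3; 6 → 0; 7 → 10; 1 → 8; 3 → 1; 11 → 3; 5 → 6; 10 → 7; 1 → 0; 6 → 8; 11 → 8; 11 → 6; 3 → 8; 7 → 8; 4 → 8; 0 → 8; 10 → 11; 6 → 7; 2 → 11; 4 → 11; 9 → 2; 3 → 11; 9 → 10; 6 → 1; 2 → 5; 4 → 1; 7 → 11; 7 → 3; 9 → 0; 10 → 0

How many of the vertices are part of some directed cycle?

6

A vertex is on a directed cycle iff it belongs to a strongly connected component of size ≥ 2 (or has a self-loop).
The vertices on cycles are {1, 3, 6, 7, 10, 11} — 6 in total.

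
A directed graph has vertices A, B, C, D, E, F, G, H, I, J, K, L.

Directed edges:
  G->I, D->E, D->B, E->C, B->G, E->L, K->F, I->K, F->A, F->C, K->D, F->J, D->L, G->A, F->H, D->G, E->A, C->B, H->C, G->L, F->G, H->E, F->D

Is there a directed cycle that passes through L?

No

L lies on a cycle iff there is a path from L back to itself.
Exploring from L, it never reaches itself; equivalently, its strongly connected component is a singleton.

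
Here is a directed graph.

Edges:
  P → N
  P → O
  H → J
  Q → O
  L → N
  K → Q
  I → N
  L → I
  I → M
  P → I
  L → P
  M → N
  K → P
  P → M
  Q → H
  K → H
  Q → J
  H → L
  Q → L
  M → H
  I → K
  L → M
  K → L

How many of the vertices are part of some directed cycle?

A vertex is on a directed cycle iff it belongs to a strongly connected component of size ≥ 2 (or has a self-loop).
The vertices on cycles are {H, I, K, L, M, P, Q} — 7 in total.

7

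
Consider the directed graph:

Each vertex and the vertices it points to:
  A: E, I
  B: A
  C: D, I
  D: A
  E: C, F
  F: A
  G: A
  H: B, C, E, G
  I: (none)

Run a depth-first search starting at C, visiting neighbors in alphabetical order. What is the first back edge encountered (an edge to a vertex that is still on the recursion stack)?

DFS from C (visiting neighbors in alphabetical order); mark gray on enter, black on exit:
C gray
  D gray
    A gray
      E gray
        E→C: C is gray → back edge
First back edge: E → C.

E→C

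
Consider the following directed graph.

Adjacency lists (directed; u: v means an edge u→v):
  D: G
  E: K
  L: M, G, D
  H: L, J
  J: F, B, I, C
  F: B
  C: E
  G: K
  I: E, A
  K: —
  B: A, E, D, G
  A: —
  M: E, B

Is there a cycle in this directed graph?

No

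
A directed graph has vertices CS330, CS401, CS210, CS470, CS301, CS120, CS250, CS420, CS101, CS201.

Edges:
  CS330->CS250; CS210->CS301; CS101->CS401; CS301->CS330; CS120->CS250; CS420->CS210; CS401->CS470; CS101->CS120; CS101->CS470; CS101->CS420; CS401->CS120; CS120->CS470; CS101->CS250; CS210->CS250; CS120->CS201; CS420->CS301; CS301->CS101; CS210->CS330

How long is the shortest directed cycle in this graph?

For each vertex v, BFS finds the shortest path from v back to v.
The shortest such closed walk is CS301 → CS101 → CS420 → CS301, length 3.

3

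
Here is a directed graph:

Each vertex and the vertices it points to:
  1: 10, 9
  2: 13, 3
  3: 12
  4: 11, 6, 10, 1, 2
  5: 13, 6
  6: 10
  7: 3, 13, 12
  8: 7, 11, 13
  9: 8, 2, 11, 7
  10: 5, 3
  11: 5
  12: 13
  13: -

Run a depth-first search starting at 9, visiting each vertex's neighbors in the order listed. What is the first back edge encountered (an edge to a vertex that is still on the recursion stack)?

10→5

DFS from 9 (visiting each vertex's neighbors in the order listed); mark gray on enter, black on exit:
9 gray
  8 gray
    7 gray
      3 gray
        12 gray
          13 gray
          13 black
        12 black
      3 black
      7→13: 13 black — skip
      7→12: 12 black — skip
    7 black
    11 gray
      5 gray
        5→13: 13 black — skip
        6 gray
          10 gray
            10→5: 5 is gray → back edge
First back edge: 10 → 5.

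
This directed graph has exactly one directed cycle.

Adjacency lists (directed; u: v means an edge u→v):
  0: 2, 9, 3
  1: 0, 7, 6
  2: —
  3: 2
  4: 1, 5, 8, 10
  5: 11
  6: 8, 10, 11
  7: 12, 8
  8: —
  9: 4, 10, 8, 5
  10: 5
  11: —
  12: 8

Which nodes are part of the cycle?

DFS with gray/black marking from 4:
4 gray
  1 gray
    0 gray
      2 gray
      2 black
      9 gray
        9→4: 4 is gray → back edge
Back edge closes the cycle 4 → 1 → 0 → 9 → 4; its vertices are {0, 1, 4, 9}.

0, 1, 4, 9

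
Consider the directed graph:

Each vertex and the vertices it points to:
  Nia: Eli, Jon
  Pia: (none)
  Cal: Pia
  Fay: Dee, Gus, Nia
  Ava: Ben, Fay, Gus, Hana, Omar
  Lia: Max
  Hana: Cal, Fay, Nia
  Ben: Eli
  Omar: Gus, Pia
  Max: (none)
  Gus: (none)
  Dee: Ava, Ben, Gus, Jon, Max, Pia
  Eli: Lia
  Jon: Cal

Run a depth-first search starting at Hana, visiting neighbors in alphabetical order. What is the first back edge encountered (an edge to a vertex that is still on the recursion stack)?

DFS from Hana (visiting neighbors in alphabetical order); mark gray on enter, black on exit:
Hana gray
  Cal gray
    Pia gray
    Pia black
  Cal black
  Fay gray
    Dee gray
      Ava gray
        Ben gray
          Eli gray
            Lia gray
              Max gray
              Max black
            Lia black
          Eli black
        Ben black
        Ava→Fay: Fay is gray → back edge
First back edge: Ava → Fay.

Ava->Fay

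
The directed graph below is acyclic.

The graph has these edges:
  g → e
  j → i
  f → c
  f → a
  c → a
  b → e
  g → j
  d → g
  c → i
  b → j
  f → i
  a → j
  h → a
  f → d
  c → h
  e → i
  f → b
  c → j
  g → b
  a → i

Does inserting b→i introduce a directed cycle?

No

Adding b→i creates a cycle iff i can already reach b.
Explore from i: no path reaches b. The graph stays acyclic.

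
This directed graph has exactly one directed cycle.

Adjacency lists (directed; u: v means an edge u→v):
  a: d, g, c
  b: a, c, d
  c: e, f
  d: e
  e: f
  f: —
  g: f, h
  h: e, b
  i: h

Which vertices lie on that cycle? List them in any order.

a, b, g, h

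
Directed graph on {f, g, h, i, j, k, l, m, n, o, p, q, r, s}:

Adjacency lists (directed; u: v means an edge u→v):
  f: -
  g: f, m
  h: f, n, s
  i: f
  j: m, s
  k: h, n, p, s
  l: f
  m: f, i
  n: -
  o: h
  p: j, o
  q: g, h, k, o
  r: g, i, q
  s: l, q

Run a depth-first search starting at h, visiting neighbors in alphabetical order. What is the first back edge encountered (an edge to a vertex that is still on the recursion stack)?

DFS from h (visiting neighbors in alphabetical order); mark gray on enter, black on exit:
h gray
  f gray
  f black
  n gray
  n black
  s gray
    l gray
      l→f: f black — skip
    l black
    q gray
      g gray
        g→f: f black — skip
        m gray
          m→f: f black — skip
          i gray
            i→f: f black — skip
          i black
        m black
      g black
      q→h: h is gray → back edge
First back edge: q → h.

q→h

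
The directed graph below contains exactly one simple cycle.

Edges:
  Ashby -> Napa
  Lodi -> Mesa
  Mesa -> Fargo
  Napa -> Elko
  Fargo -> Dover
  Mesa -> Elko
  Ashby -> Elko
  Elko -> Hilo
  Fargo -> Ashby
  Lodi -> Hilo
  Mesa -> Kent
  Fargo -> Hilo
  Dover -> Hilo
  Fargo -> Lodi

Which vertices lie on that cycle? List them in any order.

Lodi, Mesa, Fargo

DFS with gray/black marking from Fargo:
Fargo gray
  Dover gray
    Hilo gray
    Hilo black
  Dover black
  Ashby gray
    Elko gray
      Elko→Hilo: Hilo black — skip
    Elko black
    Napa gray
      Napa→Elko: Elko black — skip
    Napa black
  Ashby black
  Fargo→Hilo: Hilo black — skip
  Lodi gray
    Lodi→Hilo: Hilo black — skip
    Mesa gray
      Mesa→Elko: Elko black — skip
      Mesa→Fargo: Fargo is gray → back edge
Back edge closes the cycle Fargo → Lodi → Mesa → Fargo; its vertices are {Lodi, Mesa, Fargo}.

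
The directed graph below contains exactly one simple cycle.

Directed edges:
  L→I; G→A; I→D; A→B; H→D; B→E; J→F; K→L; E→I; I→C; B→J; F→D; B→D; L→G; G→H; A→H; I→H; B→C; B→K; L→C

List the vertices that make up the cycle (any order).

DFS with gray/black marking from B:
B gray
  E gray
    I gray
      C gray
      C black
      H gray
        D gray
        D black
      H black
      I→D: D black — skip
    I black
  E black
  J gray
    F gray
      F→D: D black — skip
    F black
  J black
  B→C: C black — skip
  B→D: D black — skip
  K gray
    L gray
      L→I: I black — skip
      L→C: C black — skip
      G gray
        A gray
          A→H: H black — skip
          A→B: B is gray → back edge
Back edge closes the cycle B → K → L → G → A → B; its vertices are {A, B, G, K, L}.

A, B, G, K, L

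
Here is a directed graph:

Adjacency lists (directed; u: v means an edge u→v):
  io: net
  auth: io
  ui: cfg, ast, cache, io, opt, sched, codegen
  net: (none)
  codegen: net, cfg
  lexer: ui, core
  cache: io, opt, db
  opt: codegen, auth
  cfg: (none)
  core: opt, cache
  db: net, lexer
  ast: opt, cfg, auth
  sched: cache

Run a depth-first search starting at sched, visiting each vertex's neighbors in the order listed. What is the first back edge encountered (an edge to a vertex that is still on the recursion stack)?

ui→cache

DFS from sched (visiting each vertex's neighbors in the order listed); mark gray on enter, black on exit:
sched gray
  cache gray
    io gray
      net gray
      net black
    io black
    opt gray
      codegen gray
        codegen→net: net black — skip
        cfg gray
        cfg black
      codegen black
      auth gray
        auth→io: io black — skip
      auth black
    opt black
    db gray
      db→net: net black — skip
      lexer gray
        ui gray
          ui→cfg: cfg black — skip
          ast gray
            ast→opt: opt black — skip
            ast→cfg: cfg black — skip
            ast→auth: auth black — skip
          ast black
          ui→cache: cache is gray → back edge
First back edge: ui → cache.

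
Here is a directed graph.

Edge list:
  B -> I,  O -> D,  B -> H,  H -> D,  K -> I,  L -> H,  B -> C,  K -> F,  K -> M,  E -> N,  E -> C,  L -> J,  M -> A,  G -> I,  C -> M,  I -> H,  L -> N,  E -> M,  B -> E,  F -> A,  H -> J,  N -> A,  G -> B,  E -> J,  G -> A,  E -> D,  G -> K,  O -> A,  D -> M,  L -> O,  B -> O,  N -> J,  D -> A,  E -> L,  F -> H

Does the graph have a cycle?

No

DFS with white/gray/black marking, starting from H:
H gray
  J gray
  J black
  D gray
    A gray
    A black
    M gray
      M→A: A black — skip
    M black
  D black
H black
B gray
  O gray
    O→A: A black — skip
    O→D: D black — skip
  O black
  I gray
    I→H: H black — skip
  I black
  E gray
    L gray
      N gray
        N→A: A black — skip
        N→J: J black — skip
      N black
      L→O: O black — skip
      L→J: J black — skip
      L→H: H black — skip
    L black
    E→D: D black — skip
    E→J: J black — skip
    E→N: N black — skip
    E→M: M black — skip
    C gray
      C→M: M black — skip
    C black
  E black
  B→C: C black — skip
  B→H: H black — skip
B black
F gray
  F→A: A black — skip
  F→H: H black — skip
F black
G gray
  K gray
    K→M: M black — skip
    K→F: F black — skip
    K→I: I black — skip
  K black
  G→B: B black — skip
  G→I: I black — skip
  G→A: A black — skip
G black
Every edge goes to a white or black vertex — no back edge, so the graph is acyclic.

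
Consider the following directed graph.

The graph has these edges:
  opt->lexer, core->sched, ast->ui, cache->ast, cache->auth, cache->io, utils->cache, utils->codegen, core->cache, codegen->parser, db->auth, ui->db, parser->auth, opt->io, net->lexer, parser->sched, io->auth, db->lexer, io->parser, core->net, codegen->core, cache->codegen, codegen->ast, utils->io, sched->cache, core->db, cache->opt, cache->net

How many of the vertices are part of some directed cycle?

7

A vertex is on a directed cycle iff it belongs to a strongly connected component of size ≥ 2 (or has a self-loop).
The vertices on cycles are {io, opt, core, cache, sched, parser, codegen} — 7 in total.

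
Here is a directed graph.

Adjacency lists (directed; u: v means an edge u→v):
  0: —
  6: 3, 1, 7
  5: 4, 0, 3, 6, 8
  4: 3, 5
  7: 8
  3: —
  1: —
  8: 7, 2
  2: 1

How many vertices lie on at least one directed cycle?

4

A vertex is on a directed cycle iff it belongs to a strongly connected component of size ≥ 2 (or has a self-loop).
The vertices on cycles are {4, 5, 7, 8} — 4 in total.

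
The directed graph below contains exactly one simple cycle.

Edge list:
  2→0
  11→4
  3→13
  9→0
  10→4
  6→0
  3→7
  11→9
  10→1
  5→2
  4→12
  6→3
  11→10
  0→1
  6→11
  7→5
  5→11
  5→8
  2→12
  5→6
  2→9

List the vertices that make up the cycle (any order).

3, 5, 6, 7

DFS with gray/black marking from 5:
5 gray
  8 gray
  8 black
  2 gray
    0 gray
      1 gray
      1 black
    0 black
    9 gray
      9→0: 0 black — skip
    9 black
    12 gray
    12 black
  2 black
  6 gray
    11 gray
      11→9: 9 black — skip
      10 gray
        10→1: 1 black — skip
        4 gray
          4→12: 12 black — skip
        4 black
      10 black
      11→4: 4 black — skip
    11 black
    6→0: 0 black — skip
    3 gray
      7 gray
        7→5: 5 is gray → back edge
Back edge closes the cycle 5 → 6 → 3 → 7 → 5; its vertices are {3, 5, 6, 7}.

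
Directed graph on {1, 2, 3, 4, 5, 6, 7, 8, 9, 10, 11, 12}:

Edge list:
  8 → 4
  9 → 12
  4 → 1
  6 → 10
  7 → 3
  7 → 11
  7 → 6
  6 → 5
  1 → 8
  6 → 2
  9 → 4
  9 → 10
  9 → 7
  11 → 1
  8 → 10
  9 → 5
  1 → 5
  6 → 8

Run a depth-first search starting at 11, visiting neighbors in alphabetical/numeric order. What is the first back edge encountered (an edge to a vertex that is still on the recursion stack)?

4→1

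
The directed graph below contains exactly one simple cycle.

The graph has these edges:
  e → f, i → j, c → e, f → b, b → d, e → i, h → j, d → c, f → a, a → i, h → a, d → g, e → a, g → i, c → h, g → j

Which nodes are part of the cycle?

DFS with gray/black marking from c:
c gray
  h gray
    a gray
      i gray
        j gray
        j black
      i black
    a black
    h→j: j black — skip
  h black
  e gray
    e→a: a black — skip
    e→i: i black — skip
    f gray
      b gray
        d gray
          g gray
            g→j: j black — skip
            g→i: i black — skip
          g black
          d→c: c is gray → back edge
Back edge closes the cycle c → e → f → b → d → c; its vertices are {b, c, d, e, f}.

b, c, d, e, f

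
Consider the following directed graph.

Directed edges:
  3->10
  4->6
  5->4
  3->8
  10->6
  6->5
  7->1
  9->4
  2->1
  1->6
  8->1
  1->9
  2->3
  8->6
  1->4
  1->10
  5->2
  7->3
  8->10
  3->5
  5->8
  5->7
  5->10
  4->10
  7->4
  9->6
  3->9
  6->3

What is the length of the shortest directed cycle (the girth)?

For each vertex v, BFS finds the shortest path from v back to v.
The shortest such closed walk is 5 → 4 → 6 → 5, length 3.

3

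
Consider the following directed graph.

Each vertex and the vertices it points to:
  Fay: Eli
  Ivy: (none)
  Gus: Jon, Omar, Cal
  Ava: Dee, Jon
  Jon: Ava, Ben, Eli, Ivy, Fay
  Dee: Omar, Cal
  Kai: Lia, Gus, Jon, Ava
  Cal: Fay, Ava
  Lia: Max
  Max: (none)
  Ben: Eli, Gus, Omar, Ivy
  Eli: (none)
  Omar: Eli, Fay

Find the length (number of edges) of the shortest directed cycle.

For each vertex v, BFS finds the shortest path from v back to v.
The shortest such closed walk is Jon → Ava → Jon, length 2.

2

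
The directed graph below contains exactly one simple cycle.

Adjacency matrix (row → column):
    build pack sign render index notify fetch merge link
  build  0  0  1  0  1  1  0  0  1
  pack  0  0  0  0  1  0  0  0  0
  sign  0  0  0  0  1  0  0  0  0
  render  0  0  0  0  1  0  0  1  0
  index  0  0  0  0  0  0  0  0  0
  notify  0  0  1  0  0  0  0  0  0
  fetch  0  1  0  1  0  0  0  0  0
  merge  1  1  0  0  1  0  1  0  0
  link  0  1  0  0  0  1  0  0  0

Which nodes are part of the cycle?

fetch, merge, render

DFS with gray/black marking from merge:
merge gray
  index gray
  index black
  fetch gray
    render gray
      render→merge: merge is gray → back edge
Back edge closes the cycle merge → fetch → render → merge; its vertices are {fetch, merge, render}.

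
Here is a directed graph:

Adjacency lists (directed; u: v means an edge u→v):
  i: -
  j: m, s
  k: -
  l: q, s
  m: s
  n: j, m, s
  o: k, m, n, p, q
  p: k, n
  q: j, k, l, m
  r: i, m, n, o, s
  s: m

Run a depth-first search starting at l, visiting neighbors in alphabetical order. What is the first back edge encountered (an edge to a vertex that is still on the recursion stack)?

s→m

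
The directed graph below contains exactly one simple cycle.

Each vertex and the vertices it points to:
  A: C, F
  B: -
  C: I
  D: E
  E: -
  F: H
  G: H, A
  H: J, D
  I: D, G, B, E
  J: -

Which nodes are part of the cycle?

A, C, G, I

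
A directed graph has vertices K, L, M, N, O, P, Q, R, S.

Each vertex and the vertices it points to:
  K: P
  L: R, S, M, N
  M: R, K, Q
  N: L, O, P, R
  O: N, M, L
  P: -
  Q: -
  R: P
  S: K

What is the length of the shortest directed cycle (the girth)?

2

For each vertex v, BFS finds the shortest path from v back to v.
The shortest such closed walk is O → N → O, length 2.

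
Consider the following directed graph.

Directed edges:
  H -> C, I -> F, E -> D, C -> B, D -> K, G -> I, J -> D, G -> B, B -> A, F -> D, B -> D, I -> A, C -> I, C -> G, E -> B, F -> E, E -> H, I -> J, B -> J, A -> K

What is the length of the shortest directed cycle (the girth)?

5

For each vertex v, BFS finds the shortest path from v back to v.
The shortest such closed walk is E → H → C → I → F → E, length 5.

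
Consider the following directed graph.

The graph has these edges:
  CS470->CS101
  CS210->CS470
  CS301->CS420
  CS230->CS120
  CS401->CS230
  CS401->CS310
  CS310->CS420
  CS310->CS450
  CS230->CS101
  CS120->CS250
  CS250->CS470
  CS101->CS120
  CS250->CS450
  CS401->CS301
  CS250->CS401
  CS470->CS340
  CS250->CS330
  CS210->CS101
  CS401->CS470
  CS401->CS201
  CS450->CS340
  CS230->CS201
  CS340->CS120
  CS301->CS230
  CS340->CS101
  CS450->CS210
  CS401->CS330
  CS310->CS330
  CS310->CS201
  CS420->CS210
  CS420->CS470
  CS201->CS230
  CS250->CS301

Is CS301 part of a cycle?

Yes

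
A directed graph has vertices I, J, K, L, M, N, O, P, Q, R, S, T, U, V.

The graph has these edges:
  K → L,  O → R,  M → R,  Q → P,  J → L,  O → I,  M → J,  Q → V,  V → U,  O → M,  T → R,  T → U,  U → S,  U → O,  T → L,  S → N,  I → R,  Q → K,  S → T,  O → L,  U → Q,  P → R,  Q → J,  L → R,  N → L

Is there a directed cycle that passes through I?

I lies on a cycle iff there is a path from I back to itself.
Exploring from I, it never reaches itself; equivalently, its strongly connected component is a singleton.

No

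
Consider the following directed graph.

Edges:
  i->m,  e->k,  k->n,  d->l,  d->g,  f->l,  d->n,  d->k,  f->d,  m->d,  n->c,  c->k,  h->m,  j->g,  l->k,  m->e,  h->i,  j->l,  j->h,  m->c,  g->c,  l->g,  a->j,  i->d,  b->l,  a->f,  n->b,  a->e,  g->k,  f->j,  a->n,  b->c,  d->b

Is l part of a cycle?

l is on a cycle iff l can reach itself via ≥1 edge.
l → k → n → b → l — yes.

Yes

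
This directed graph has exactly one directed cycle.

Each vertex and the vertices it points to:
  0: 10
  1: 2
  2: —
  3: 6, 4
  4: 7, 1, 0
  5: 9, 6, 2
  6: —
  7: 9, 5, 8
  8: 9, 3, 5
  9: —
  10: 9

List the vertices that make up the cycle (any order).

DFS with gray/black marking from 3:
3 gray
  6 gray
  6 black
  4 gray
    7 gray
      9 gray
      9 black
      5 gray
        5→9: 9 black — skip
        5→6: 6 black — skip
        2 gray
        2 black
      5 black
      8 gray
        8→9: 9 black — skip
        8→3: 3 is gray → back edge
Back edge closes the cycle 3 → 4 → 7 → 8 → 3; its vertices are {3, 4, 7, 8}.

3, 4, 7, 8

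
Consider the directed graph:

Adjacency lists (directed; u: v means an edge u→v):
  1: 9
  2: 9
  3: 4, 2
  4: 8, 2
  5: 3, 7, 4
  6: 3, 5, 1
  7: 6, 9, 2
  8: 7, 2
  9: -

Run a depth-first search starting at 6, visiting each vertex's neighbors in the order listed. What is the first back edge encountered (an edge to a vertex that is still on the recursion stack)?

7->6

DFS from 6 (visiting each vertex's neighbors in the order listed); mark gray on enter, black on exit:
6 gray
  3 gray
    4 gray
      8 gray
        7 gray
          7→6: 6 is gray → back edge
First back edge: 7 → 6.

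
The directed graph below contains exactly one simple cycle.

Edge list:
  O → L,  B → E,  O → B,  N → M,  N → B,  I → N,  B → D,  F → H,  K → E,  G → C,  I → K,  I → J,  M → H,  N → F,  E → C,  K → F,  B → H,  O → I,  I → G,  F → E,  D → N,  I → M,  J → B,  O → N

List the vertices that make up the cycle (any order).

B, D, N

DFS with gray/black marking from N:
N gray
  F gray
    E gray
      C gray
      C black
    E black
    H gray
    H black
  F black
  B gray
    B→E: E black — skip
    D gray
      D→N: N is gray → back edge
Back edge closes the cycle N → B → D → N; its vertices are {B, D, N}.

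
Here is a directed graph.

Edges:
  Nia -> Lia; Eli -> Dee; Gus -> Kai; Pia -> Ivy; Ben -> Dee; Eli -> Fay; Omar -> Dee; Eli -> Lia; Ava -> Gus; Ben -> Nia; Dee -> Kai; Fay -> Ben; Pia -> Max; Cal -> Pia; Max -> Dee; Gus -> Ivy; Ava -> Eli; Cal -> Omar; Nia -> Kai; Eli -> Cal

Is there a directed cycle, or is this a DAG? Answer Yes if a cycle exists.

DFS with white/gray/black marking, starting from Ivy:
Ivy gray
Ivy black
Omar gray
  Dee gray
    Kai gray
    Kai black
  Dee black
Omar black
Ben gray
  Nia gray
    Lia gray
    Lia black
    Nia→Kai: Kai black — skip
  Nia black
  Ben→Dee: Dee black — skip
Ben black
Gus gray
  Gus→Ivy: Ivy black — skip
  Gus→Kai: Kai black — skip
Gus black
Pia gray
  Max gray
    Max→Dee: Dee black — skip
  Max black
  Pia→Ivy: Ivy black — skip
Pia black
Fay gray
  Fay→Ben: Ben black — skip
Fay black
Eli gray
  Eli→Lia: Lia black — skip
  Eli→Dee: Dee black — skip
  Cal gray
    Cal→Omar: Omar black — skip
    Cal→Pia: Pia black — skip
  Cal black
  Eli→Fay: Fay black — skip
Eli black
Ava gray
  Ava→Eli: Eli black — skip
  Ava→Gus: Gus black — skip
Ava black
Every edge goes to a white or black vertex — no back edge, so the graph is acyclic.

No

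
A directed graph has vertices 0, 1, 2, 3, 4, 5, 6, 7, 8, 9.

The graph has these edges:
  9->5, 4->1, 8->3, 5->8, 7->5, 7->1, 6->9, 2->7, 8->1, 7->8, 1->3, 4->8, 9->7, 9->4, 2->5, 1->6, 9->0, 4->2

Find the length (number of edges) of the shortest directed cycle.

For each vertex v, BFS finds the shortest path from v back to v.
The shortest such closed walk is 6 → 9 → 4 → 1 → 6, length 4.

4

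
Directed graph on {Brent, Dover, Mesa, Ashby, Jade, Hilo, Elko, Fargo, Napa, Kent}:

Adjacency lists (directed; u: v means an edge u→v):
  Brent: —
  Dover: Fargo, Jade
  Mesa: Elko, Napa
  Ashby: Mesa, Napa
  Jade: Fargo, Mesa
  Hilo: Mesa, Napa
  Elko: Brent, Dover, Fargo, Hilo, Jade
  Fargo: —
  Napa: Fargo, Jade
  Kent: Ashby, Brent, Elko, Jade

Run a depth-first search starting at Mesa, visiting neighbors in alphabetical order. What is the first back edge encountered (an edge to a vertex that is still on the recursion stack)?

DFS from Mesa (visiting neighbors in alphabetical order); mark gray on enter, black on exit:
Mesa gray
  Elko gray
    Brent gray
    Brent black
    Dover gray
      Fargo gray
      Fargo black
      Jade gray
        Jade→Fargo: Fargo black — skip
        Jade→Mesa: Mesa is gray → back edge
First back edge: Jade → Mesa.

Jade->Mesa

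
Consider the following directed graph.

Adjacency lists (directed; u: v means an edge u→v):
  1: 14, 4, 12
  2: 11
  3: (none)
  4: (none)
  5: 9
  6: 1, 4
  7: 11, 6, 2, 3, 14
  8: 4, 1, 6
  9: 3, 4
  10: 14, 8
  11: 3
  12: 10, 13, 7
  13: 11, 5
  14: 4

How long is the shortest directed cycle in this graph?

For each vertex v, BFS finds the shortest path from v back to v.
The shortest such closed walk is 12 → 10 → 8 → 1 → 12, length 4.

4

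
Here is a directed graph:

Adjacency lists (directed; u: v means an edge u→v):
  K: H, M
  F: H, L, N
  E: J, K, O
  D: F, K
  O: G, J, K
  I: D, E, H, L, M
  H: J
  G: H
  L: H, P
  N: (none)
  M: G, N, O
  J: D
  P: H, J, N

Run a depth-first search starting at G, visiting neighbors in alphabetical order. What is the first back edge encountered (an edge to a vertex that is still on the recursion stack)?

F->H

DFS from G (visiting neighbors in alphabetical order); mark gray on enter, black on exit:
G gray
  H gray
    J gray
      D gray
        F gray
          F→H: H is gray → back edge
First back edge: F → H.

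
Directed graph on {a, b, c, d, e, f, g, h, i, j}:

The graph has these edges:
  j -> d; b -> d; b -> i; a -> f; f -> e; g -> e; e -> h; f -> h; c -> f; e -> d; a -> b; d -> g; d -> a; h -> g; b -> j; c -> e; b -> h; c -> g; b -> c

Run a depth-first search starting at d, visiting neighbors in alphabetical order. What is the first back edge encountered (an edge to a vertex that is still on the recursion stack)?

DFS from d (visiting neighbors in alphabetical order); mark gray on enter, black on exit:
d gray
  a gray
    b gray
      c gray
        e gray
          e→d: d is gray → back edge
First back edge: e → d.

e→d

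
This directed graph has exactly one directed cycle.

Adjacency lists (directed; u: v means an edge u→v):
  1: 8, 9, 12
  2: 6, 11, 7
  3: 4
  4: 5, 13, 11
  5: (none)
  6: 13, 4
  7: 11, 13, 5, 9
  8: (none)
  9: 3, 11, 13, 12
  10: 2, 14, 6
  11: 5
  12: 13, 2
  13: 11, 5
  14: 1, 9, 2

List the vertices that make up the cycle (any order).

2, 7, 9, 12

DFS with gray/black marking from 9:
9 gray
  3 gray
    4 gray
      5 gray
      5 black
      13 gray
        11 gray
          11→5: 5 black — skip
        11 black
        13→5: 5 black — skip
      13 black
      4→11: 11 black — skip
    4 black
  3 black
  9→11: 11 black — skip
  9→13: 13 black — skip
  12 gray
    12→13: 13 black — skip
    2 gray
      6 gray
        6→13: 13 black — skip
        6→4: 4 black — skip
      6 black
      2→11: 11 black — skip
      7 gray
        7→11: 11 black — skip
        7→13: 13 black — skip
        7→5: 5 black — skip
        7→9: 9 is gray → back edge
Back edge closes the cycle 9 → 12 → 2 → 7 → 9; its vertices are {2, 7, 9, 12}.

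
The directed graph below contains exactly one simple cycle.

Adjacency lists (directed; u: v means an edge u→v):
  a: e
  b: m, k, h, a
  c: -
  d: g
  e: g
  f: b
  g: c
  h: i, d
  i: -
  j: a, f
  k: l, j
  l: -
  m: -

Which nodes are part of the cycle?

DFS with gray/black marking from b:
b gray
  m gray
  m black
  k gray
    l gray
    l black
    j gray
      a gray
        e gray
          g gray
            c gray
            c black
          g black
        e black
      a black
      f gray
        f→b: b is gray → back edge
Back edge closes the cycle b → k → j → f → b; its vertices are {b, f, j, k}.

b, f, j, k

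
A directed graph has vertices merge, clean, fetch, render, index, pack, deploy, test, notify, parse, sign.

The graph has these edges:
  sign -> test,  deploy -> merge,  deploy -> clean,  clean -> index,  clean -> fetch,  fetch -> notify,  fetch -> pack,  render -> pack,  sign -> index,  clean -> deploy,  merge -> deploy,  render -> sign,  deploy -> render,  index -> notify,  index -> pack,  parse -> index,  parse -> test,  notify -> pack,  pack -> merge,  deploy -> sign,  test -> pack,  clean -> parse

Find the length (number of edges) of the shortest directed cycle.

2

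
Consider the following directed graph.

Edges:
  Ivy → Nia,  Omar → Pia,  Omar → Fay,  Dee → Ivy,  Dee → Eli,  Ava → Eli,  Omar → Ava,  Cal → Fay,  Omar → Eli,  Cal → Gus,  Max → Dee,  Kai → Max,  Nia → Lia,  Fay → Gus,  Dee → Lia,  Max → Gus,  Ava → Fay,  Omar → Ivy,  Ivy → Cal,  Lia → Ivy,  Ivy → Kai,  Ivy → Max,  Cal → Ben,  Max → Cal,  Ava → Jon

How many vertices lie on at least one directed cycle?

6

A vertex is on a directed cycle iff it belongs to a strongly connected component of size ≥ 2 (or has a self-loop).
The vertices on cycles are {Dee, Ivy, Kai, Lia, Max, Nia} — 6 in total.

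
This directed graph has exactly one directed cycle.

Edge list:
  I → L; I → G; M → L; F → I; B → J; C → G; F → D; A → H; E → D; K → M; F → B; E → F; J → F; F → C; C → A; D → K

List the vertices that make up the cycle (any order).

B, F, J

DFS with gray/black marking from F:
F gray
  B gray
    J gray
      J→F: F is gray → back edge
Back edge closes the cycle F → B → J → F; its vertices are {B, F, J}.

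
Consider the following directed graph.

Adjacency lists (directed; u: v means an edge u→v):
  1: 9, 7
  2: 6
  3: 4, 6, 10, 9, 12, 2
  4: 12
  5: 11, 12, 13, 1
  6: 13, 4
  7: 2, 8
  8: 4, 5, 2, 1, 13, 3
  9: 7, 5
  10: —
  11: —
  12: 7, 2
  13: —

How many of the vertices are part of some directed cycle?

A vertex is on a directed cycle iff it belongs to a strongly connected component of size ≥ 2 (or has a self-loop).
The vertices on cycles are {1, 2, 3, 4, 5, 6, 7, 8, 9, 12} — 10 in total.

10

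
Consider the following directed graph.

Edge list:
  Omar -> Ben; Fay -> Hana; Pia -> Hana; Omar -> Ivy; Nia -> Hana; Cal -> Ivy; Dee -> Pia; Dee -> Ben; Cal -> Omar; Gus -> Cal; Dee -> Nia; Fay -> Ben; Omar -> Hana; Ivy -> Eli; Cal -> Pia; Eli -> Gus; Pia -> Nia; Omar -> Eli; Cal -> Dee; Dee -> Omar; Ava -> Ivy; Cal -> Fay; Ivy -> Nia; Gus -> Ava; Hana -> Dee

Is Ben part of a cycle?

Ben lies on a cycle iff there is a path from Ben back to itself.
Exploring from Ben, it never reaches itself; equivalently, its strongly connected component is a singleton.

No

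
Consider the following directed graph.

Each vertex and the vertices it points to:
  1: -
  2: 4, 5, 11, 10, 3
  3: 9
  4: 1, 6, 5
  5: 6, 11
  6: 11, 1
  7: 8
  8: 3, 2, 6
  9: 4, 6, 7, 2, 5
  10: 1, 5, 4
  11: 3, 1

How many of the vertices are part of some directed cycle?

A vertex is on a directed cycle iff it belongs to a strongly connected component of size ≥ 2 (or has a self-loop).
The vertices on cycles are {2, 3, 4, 5, 6, 7, 8, 9, 10, 11} — 10 in total.

10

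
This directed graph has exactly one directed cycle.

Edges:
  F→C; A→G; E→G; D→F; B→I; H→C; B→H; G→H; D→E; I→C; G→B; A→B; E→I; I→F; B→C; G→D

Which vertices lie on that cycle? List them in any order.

DFS with gray/black marking from G:
G gray
  H gray
    C gray
    C black
  H black
  B gray
    I gray
      I→C: C black — skip
      F gray
        F→C: C black — skip
      F black
    I black
    B→H: H black — skip
    B→C: C black — skip
  B black
  D gray
    D→F: F black — skip
    E gray
      E→I: I black — skip
      E→G: G is gray → back edge
Back edge closes the cycle G → D → E → G; its vertices are {D, E, G}.

D, E, G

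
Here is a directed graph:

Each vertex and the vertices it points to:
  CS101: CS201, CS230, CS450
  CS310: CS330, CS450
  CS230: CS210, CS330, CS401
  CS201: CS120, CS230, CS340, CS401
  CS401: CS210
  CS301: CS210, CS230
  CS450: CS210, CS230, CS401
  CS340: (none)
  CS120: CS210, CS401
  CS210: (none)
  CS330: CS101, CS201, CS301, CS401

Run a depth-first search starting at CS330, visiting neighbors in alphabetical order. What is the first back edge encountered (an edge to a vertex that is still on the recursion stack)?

CS230->CS330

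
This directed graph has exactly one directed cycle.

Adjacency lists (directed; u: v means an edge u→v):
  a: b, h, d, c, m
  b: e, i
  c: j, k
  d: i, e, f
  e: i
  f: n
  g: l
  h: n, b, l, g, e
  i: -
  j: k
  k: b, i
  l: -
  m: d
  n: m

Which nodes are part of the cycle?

DFS with gray/black marking from m:
m gray
  d gray
    i gray
    i black
    e gray
      e→i: i black — skip
    e black
    f gray
      n gray
        n→m: m is gray → back edge
Back edge closes the cycle m → d → f → n → m; its vertices are {d, f, m, n}.

d, f, m, n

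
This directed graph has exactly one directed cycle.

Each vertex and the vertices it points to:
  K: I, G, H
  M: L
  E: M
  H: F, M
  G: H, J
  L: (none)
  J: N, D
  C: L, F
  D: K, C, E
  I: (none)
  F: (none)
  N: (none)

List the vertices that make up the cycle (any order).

DFS with gray/black marking from D:
D gray
  K gray
    I gray
    I black
    G gray
      H gray
        F gray
        F black
        M gray
          L gray
          L black
        M black
      H black
      J gray
        N gray
        N black
        J→D: D is gray → back edge
Back edge closes the cycle D → K → G → J → D; its vertices are {D, G, J, K}.

D, G, J, K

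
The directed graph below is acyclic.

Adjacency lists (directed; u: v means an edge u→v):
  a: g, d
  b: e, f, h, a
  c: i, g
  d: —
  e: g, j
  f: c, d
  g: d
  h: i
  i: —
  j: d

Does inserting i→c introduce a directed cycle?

Yes

Adding i→c creates a cycle iff c can already reach i.
Path from c: c → i.
So c → … → i → c is a cycle.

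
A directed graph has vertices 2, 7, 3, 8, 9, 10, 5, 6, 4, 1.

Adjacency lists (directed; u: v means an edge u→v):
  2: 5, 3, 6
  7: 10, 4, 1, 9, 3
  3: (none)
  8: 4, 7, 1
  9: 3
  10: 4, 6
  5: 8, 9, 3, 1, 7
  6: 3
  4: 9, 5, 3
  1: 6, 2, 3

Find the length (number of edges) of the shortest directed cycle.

3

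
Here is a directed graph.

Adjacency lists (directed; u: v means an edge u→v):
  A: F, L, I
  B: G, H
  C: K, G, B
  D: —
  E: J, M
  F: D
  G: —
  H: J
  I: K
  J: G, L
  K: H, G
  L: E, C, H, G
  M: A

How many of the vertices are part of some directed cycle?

A vertex is on a directed cycle iff it belongs to a strongly connected component of size ≥ 2 (or has a self-loop).
The vertices on cycles are {A, B, C, E, H, I, J, K, L, M} — 10 in total.

10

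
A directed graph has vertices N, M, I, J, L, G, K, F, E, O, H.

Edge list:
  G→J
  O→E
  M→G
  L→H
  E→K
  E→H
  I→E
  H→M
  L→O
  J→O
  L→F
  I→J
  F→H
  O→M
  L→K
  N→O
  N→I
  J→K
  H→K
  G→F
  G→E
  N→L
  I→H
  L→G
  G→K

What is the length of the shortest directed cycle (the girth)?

For each vertex v, BFS finds the shortest path from v back to v.
The shortest such closed walk is O → M → G → J → O, length 4.

4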